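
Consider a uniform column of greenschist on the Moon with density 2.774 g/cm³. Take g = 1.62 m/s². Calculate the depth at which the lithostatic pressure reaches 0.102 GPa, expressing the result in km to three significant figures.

22.7 km

h = P/(ρg) = 0.102 GPa / (2774 kg/m³ × 1.62 m/s²) = 1.020×10^8 Pa / 4493.9 Pa/m = 22698 m
= 22.698 km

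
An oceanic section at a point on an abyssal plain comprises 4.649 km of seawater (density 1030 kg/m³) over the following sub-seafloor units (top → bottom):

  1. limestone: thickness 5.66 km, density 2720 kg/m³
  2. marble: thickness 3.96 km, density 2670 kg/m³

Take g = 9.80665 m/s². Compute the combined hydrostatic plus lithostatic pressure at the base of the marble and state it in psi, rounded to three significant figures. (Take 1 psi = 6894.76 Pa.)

43700 psi

seawater: 1030 kg/m³ × 9.80665 m/s² × 4649 m = 4.696×10^7 Pa = 6811 psi
limestone: 2720 kg/m³ × 9.80665 m/s² × 5660 m = 1.510×10^8 Pa = 21897 psi
marble: 2670 kg/m³ × 9.80665 m/s² × 3960 m = 1.037×10^8 Pa = 15039 psi
Total = 6811 + 21897 + 15039 = 43747 psi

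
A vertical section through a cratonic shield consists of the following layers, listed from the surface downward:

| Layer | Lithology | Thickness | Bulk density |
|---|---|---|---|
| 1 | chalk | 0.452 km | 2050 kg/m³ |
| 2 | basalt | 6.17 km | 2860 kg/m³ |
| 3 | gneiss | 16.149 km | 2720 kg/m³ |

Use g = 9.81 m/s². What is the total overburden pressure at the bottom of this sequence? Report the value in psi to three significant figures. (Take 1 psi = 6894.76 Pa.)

chalk: 2050 kg/m³ × 9.81 m/s² × 452 m = 9.090×10^6 Pa = 1318 psi
basalt: 2860 kg/m³ × 9.81 m/s² × 6170 m = 1.731×10^8 Pa = 25107 psi
gneiss: 2720 kg/m³ × 9.81 m/s² × 16149 m = 4.309×10^8 Pa = 62498 psi
Total = 1318 + 25107 + 62498 = 88924 psi

88900 psi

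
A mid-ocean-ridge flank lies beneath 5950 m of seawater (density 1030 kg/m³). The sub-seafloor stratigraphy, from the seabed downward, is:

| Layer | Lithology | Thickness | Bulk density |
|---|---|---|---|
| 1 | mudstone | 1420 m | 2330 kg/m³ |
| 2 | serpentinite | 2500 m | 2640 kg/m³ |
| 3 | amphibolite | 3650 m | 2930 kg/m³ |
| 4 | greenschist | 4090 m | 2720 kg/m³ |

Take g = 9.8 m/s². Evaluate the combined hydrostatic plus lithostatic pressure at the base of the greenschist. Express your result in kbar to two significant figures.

seawater: 1030 kg/m³ × 9.8 m/s² × 5950 m = 6.006×10^7 Pa = 0.6006 kbar
mudstone: 2330 kg/m³ × 9.8 m/s² × 1420 m = 3.242×10^7 Pa = 0.3242 kbar
serpentinite: 2640 kg/m³ × 9.8 m/s² × 2500 m = 6.468×10^7 Pa = 0.6468 kbar
amphibolite: 2930 kg/m³ × 9.8 m/s² × 3650 m = 1.048×10^8 Pa = 1.048 kbar
greenschist: 2720 kg/m³ × 9.8 m/s² × 4090 m = 1.090×10^8 Pa = 1.090 kbar
Total = 0.6006 + 0.3242 + 0.6468 + 1.048 + 1.090 = 3.7099 kbar

3.7 kbar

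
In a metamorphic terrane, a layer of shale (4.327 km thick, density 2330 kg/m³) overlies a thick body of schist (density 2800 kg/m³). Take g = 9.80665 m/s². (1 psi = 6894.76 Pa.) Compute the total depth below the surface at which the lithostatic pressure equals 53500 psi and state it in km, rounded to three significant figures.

Pressure at base of upper layers: 2330×9.80665×4327 = 9.887×10^7 Pa = 14340 psi
Remaining pressure to be supplied by schist: 3.689×10^8 − 9.887×10^7 = 2.700×10^8 Pa
Additional depth in schist = 2.700×10^8 Pa / (2800 kg/m³ × 9.80665 m/s²) = 9833.0 m
Total depth = 4327 m + 9833.0 m = 14160 m
= 14.160 km

14.2 km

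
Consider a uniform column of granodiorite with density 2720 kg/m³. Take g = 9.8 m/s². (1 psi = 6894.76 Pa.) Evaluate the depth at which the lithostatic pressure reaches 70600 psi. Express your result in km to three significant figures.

18.3 km

h = P/(ρg) = 70600 psi / (2720 kg/m³ × 9.8 m/s²) = 4.868×10^8 Pa / 26656 Pa/m = 18261 m
= 18.261 km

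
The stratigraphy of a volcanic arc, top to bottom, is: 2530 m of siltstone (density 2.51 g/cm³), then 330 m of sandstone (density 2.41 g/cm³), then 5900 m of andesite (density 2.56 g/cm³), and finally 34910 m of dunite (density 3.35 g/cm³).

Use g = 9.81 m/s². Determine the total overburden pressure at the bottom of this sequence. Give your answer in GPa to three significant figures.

1.37 GPa

siltstone: 2510 kg/m³ × 9.81 m/s² × 2530 m = 6.230×10^7 Pa = 0.06230 GPa
sandstone: 2410 kg/m³ × 9.81 m/s² × 330 m = 7.802×10^6 Pa = 7.802×10^-3 GPa
andesite: 2560 kg/m³ × 9.81 m/s² × 5900 m = 1.482×10^8 Pa = 0.1482 GPa
dunite: 3350 kg/m³ × 9.81 m/s² × 34910 m = 1.147×10^9 Pa = 1.147 GPa
Total = 0.06230 + 7.802×10^-3 + 0.1482 + 1.147 = 1.3655 GPa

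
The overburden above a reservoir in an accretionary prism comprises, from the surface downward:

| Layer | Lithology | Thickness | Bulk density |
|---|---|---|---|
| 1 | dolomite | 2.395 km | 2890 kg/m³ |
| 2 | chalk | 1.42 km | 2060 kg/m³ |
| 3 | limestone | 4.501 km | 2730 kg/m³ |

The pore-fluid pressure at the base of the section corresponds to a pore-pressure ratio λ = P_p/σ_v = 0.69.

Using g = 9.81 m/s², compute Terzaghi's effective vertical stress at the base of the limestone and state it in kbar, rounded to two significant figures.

0.67 kbar

Overburden (lithostatic) stress σ_v:
dolomite: 2890 kg/m³ × 9.81 m/s² × 2395 m = 6.790×10^7 Pa = 67.90 MPa
chalk: 2060 kg/m³ × 9.81 m/s² × 1420 m = 2.870×10^7 Pa = 28.70 MPa
limestone: 2730 kg/m³ × 9.81 m/s² × 4501 m = 1.205×10^8 Pa = 120.5 MPa
Total = 67.90 + 28.70 + 120.5 = 217.14 MPa
Pore pressure P_p = λ·σ_v = 0.69 × 217.1 MPa = 149.8 MPa
Effective stress σ' = σ_v − P_p = 217.1 − 149.8 = 67.313 MPa = 0.67313 kbar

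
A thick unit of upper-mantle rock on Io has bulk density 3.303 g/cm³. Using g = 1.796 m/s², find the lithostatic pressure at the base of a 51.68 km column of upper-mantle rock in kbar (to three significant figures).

upper-mantle rock: 3303 kg/m³ × 1.796 m/s² × 51680 m = 3.066×10^8 Pa = 3.066 kbar

3.07 kbar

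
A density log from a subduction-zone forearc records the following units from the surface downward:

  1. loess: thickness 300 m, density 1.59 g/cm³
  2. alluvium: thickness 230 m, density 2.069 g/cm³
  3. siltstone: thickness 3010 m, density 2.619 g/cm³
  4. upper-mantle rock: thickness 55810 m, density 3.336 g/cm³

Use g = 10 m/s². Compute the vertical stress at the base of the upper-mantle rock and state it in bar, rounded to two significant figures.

loess: 1590 kg/m³ × 10 m/s² × 300 m = 4.770×10^6 Pa = 47.70 bar
alluvium: 2069 kg/m³ × 10 m/s² × 230 m = 4.759×10^6 Pa = 47.59 bar
siltstone: 2619 kg/m³ × 10 m/s² × 3010 m = 7.883×10^7 Pa = 788.3 bar
upper-mantle rock: 3336 kg/m³ × 10 m/s² × 55810 m = 1.862×10^9 Pa = 18618 bar
Total = 47.70 + 47.59 + 788.3 + 18618 = 19502 bar

20000 bar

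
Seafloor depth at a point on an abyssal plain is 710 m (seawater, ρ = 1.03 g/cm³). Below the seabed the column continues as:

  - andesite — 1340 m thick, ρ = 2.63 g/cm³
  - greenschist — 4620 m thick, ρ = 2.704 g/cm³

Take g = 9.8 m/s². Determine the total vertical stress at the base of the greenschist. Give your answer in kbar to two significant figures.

1.6 kbar

seawater: 1030 kg/m³ × 9.8 m/s² × 710 m = 7.167×10^6 Pa = 0.07167 kbar
andesite: 2630 kg/m³ × 9.8 m/s² × 1340 m = 3.454×10^7 Pa = 0.3454 kbar
greenschist: 2704 kg/m³ × 9.8 m/s² × 4620 m = 1.224×10^8 Pa = 1.224 kbar
Total = 0.07167 + 0.3454 + 1.224 = 1.6413 kbar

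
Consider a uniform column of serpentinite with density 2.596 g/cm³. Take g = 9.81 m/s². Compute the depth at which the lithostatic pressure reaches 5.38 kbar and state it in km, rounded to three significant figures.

h = P/(ρg) = 5.38 kbar / (2596 kg/m³ × 9.81 m/s²) = 5.380×10^8 Pa / 25467 Pa/m = 21126 m
= 21.126 km

21.1 km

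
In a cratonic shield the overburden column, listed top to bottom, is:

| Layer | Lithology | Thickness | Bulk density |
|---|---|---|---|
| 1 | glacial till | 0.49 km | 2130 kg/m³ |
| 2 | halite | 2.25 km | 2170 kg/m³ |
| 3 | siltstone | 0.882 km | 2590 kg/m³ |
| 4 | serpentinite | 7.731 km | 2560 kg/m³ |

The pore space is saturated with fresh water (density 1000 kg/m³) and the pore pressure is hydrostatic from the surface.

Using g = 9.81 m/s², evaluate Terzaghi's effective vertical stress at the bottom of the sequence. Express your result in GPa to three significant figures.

0.163 GPa

Overburden (lithostatic) stress σ_v:
glacial till: 2130 kg/m³ × 9.81 m/s² × 490 m = 1.024×10^7 Pa = 10.24 MPa
halite: 2170 kg/m³ × 9.81 m/s² × 2250 m = 4.790×10^7 Pa = 47.90 MPa
siltstone: 2590 kg/m³ × 9.81 m/s² × 882 m = 2.241×10^7 Pa = 22.41 MPa
serpentinite: 2560 kg/m³ × 9.81 m/s² × 7731 m = 1.942×10^8 Pa = 194.2 MPa
Total = 10.24 + 47.90 + 22.41 + 194.2 = 274.70 MPa
Pore pressure P_p = 1000 kg/m³ × 9.81 m/s² × 11353 m = 1.114×10^8 Pa = 111.4 MPa
Effective stress σ' = σ_v − P_p = 274.7 − 111.4 = 163.33 MPa = 0.16333 GPa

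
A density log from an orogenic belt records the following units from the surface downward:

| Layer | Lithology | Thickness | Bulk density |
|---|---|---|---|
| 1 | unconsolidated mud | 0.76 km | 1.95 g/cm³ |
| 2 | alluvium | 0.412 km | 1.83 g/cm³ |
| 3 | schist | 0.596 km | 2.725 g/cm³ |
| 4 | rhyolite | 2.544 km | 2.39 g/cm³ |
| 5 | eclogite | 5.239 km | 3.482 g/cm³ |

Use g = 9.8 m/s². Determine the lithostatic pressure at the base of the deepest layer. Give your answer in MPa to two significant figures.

unconsolidated mud: 1950 kg/m³ × 9.8 m/s² × 760 m = 1.452×10^7 Pa = 14.52 MPa
alluvium: 1830 kg/m³ × 9.8 m/s² × 412 m = 7.389×10^6 Pa = 7.389 MPa
schist: 2725 kg/m³ × 9.8 m/s² × 596 m = 1.592×10^7 Pa = 15.92 MPa
rhyolite: 2390 kg/m³ × 9.8 m/s² × 2544 m = 5.959×10^7 Pa = 59.59 MPa
eclogite: 3482 kg/m³ × 9.8 m/s² × 5239 m = 1.788×10^8 Pa = 178.8 MPa
Total = 14.52 + 7.389 + 15.92 + 59.59 + 178.8 = 276.19 MPa

280 MPa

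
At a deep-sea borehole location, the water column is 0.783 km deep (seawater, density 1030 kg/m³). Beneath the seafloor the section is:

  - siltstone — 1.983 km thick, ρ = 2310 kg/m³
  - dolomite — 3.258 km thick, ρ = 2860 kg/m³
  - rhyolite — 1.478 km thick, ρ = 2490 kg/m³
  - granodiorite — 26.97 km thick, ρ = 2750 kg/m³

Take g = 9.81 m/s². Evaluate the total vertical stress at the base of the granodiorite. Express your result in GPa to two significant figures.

seawater: 1030 kg/m³ × 9.81 m/s² × 783 m = 7.912×10^6 Pa = 7.912×10^-3 GPa
siltstone: 2310 kg/m³ × 9.81 m/s² × 1983 m = 4.494×10^7 Pa = 0.04494 GPa
dolomite: 2860 kg/m³ × 9.81 m/s² × 3258 m = 9.141×10^7 Pa = 0.09141 GPa
rhyolite: 2490 kg/m³ × 9.81 m/s² × 1478 m = 3.610×10^7 Pa = 0.03610 GPa
granodiorite: 2750 kg/m³ × 9.81 m/s² × 26970 m = 7.276×10^8 Pa = 0.7276 GPa
Total = 7.912×10^-3 + 0.04494 + 0.09141 + 0.03610 + 0.7276 = 0.90794 GPa

0.91 GPa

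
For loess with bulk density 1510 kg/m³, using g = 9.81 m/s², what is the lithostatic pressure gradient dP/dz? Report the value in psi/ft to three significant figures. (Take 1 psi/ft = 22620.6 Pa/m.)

dP/dz = ρg = 1510 kg/m³ × 9.81 m/s² = 14813 Pa/m
= 14813 Pa/m × (1 psi/ft / 22621 Pa/m) = 0.65485 psi/ft

0.655 psi/ft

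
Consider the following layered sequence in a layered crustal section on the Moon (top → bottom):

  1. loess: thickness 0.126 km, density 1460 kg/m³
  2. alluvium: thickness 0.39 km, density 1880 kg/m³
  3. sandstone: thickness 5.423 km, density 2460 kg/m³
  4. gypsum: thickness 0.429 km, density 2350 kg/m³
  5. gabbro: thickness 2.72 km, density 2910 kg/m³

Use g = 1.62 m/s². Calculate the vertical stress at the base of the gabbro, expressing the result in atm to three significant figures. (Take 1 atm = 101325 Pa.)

loess: 1460 kg/m³ × 1.62 m/s² × 126 m = 2.980×10^5 Pa = 2.941 atm
alluvium: 1880 kg/m³ × 1.62 m/s² × 390 m = 1.188×10^6 Pa = 11.72 atm
sandstone: 2460 kg/m³ × 1.62 m/s² × 5423 m = 2.161×10^7 Pa = 213.3 atm
gypsum: 2350 kg/m³ × 1.62 m/s² × 429 m = 1.633×10^6 Pa = 16.12 atm
gabbro: 2910 kg/m³ × 1.62 m/s² × 2720 m = 1.282×10^7 Pa = 126.5 atm
Total = 2.941 + 11.72 + 213.3 + 16.12 + 126.5 = 370.62 atm

371 atm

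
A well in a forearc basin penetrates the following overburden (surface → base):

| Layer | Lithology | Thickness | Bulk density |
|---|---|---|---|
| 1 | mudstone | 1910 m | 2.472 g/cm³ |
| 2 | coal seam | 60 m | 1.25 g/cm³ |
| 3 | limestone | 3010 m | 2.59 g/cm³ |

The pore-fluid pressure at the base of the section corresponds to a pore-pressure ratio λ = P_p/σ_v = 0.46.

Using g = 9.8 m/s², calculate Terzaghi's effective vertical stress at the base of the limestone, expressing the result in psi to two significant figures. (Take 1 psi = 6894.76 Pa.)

9700 psi

Overburden (lithostatic) stress σ_v:
mudstone: 2472 kg/m³ × 9.8 m/s² × 1910 m = 4.627×10^7 Pa = 46.27 MPa
coal seam: 1250 kg/m³ × 9.8 m/s² × 60 m = 7.350×10^5 Pa = 0.7350 MPa
limestone: 2590 kg/m³ × 9.8 m/s² × 3010 m = 7.640×10^7 Pa = 76.40 MPa
Total = 46.27 + 0.7350 + 76.40 = 123.41 MPa
Pore pressure P_p = λ·σ_v = 0.46 × 123.4 MPa = 56.77 MPa
Effective stress σ' = σ_v − P_p = 123.4 − 56.77 = 66.639 MPa = 9665.2 psi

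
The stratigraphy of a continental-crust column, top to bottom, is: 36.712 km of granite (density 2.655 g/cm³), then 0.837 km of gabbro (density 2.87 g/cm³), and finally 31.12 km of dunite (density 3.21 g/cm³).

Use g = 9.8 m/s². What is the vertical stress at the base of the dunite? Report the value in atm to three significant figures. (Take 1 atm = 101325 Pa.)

19300 atm

granite: 2655 kg/m³ × 9.8 m/s² × 36712 m = 9.552×10^8 Pa = 9427 atm
gabbro: 2870 kg/m³ × 9.8 m/s² × 837 m = 2.354×10^7 Pa = 232.3 atm
dunite: 3210 kg/m³ × 9.8 m/s² × 31120 m = 9.790×10^8 Pa = 9662 atm
Total = 9427 + 232.3 + 9662 = 19321 atm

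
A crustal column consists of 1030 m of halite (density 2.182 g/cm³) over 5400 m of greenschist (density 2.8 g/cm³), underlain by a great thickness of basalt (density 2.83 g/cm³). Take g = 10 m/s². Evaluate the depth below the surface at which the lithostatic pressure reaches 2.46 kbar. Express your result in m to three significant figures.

Pressure at base of upper layers: 2182×10×1030 + 2800×10×5400 = 1.737×10^8 Pa = 1.737 kbar
Remaining pressure to be supplied by basalt: 2.460×10^8 − 1.737×10^8 = 7.233×10^7 Pa
Additional depth in basalt = 7.233×10^7 Pa / (2830 kg/m³ × 10 m/s²) = 2555.7 m
Total depth = 6430 m + 2555.7 m = 8985.7 m

8990 m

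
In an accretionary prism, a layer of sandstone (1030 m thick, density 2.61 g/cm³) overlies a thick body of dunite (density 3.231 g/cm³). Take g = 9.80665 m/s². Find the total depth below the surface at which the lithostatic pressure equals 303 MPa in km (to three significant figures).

9.76 km

Pressure at base of upper layers: 2610×9.80665×1030 = 2.636×10^7 Pa = 26.36 MPa
Remaining pressure to be supplied by dunite: 3.030×10^8 − 2.636×10^7 = 2.766×10^8 Pa
Additional depth in dunite = 2.766×10^8 Pa / (3231 kg/m³ × 9.80665 m/s²) = 8730.8 m
Total depth = 1030 m + 8730.8 m = 9760.8 m
= 9.7608 km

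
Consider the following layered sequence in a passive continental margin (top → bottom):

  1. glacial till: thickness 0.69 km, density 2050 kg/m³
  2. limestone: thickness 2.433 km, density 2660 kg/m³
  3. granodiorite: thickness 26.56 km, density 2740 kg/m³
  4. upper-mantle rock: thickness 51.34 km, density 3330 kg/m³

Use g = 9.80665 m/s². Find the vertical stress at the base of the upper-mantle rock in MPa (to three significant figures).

2470 MPa

glacial till: 2050 kg/m³ × 9.80665 m/s² × 690 m = 1.387×10^7 Pa = 13.87 MPa
limestone: 2660 kg/m³ × 9.80665 m/s² × 2433 m = 6.347×10^7 Pa = 63.47 MPa
granodiorite: 2740 kg/m³ × 9.80665 m/s² × 26560 m = 7.137×10^8 Pa = 713.7 MPa
upper-mantle rock: 3330 kg/m³ × 9.80665 m/s² × 51340 m = 1.677×10^9 Pa = 1677 MPa
Total = 13.87 + 63.47 + 713.7 + 1677 = 2467.6 MPa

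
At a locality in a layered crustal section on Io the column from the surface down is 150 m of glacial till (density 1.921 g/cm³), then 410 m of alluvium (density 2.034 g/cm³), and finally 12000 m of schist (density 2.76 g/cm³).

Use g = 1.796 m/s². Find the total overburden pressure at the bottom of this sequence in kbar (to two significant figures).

glacial till: 1921 kg/m³ × 1.796 m/s² × 150 m = 5.175×10^5 Pa = 5.175×10^-3 kbar
alluvium: 2034 kg/m³ × 1.796 m/s² × 410 m = 1.498×10^6 Pa = 0.01498 kbar
schist: 2760 kg/m³ × 1.796 m/s² × 12000 m = 5.948×10^7 Pa = 0.5948 kbar
Total = 5.175×10^-3 + 0.01498 + 0.5948 = 0.61499 kbar

0.61 kbar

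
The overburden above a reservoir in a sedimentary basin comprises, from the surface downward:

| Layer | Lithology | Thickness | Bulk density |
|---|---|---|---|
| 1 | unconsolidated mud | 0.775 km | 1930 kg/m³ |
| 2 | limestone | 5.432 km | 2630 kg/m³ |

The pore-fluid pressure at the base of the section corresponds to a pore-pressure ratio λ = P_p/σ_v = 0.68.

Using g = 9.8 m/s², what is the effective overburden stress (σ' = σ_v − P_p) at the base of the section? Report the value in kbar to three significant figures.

0.495 kbar

Overburden (lithostatic) stress σ_v:
unconsolidated mud: 1930 kg/m³ × 9.8 m/s² × 775 m = 1.466×10^7 Pa = 14.66 MPa
limestone: 2630 kg/m³ × 9.8 m/s² × 5432 m = 1.400×10^8 Pa = 140.0 MPa
Total = 14.66 + 140.0 = 154.66 MPa
Pore pressure P_p = λ·σ_v = 0.68 × 154.7 MPa = 105.2 MPa
Effective stress σ' = σ_v − P_p = 154.7 − 105.2 = 49.492 MPa = 0.49492 kbar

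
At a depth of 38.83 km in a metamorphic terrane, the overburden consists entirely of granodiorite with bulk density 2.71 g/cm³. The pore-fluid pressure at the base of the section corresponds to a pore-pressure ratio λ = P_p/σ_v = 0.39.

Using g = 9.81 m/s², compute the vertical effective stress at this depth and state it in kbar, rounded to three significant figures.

6.30 kbar

Overburden (lithostatic) stress σ_v:
granodiorite: 2710 kg/m³ × 9.81 m/s² × 38830 m = 1.032×10^9 Pa = 1032 MPa
Pore pressure P_p = λ·σ_v = 0.39 × 1032 MPa = 402.6 MPa
Effective stress σ' = σ_v − P_p = 1032 − 402.6 = 629.70 MPa = 6.2970 kbar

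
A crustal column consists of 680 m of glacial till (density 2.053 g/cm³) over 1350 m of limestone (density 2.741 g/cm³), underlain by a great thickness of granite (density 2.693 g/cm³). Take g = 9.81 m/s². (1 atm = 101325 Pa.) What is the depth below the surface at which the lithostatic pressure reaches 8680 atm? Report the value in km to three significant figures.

33.4 km

Pressure at base of upper layers: 2053×9.81×680 + 2741×9.81×1350 = 5.000×10^7 Pa = 493.4 atm
Remaining pressure to be supplied by granite: 8.795×10^8 − 5.000×10^7 = 8.295×10^8 Pa
Additional depth in granite = 8.295×10^8 Pa / (2693 kg/m³ × 9.81 m/s²) = 31399 m
Total depth = 2030 m + 31399 m = 33429 m
= 33.429 km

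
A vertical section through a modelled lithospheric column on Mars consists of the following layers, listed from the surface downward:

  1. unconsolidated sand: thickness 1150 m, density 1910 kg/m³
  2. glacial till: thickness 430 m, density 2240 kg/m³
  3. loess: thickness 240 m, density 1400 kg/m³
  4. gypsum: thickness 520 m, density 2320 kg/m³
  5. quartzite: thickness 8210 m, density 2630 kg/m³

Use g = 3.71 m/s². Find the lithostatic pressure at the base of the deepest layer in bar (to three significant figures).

976 bar

unconsolidated sand: 1910 kg/m³ × 3.71 m/s² × 1150 m = 8.149×10^6 Pa = 81.49 bar
glacial till: 2240 kg/m³ × 3.71 m/s² × 430 m = 3.573×10^6 Pa = 35.73 bar
loess: 1400 kg/m³ × 3.71 m/s² × 240 m = 1.247×10^6 Pa = 12.47 bar
gypsum: 2320 kg/m³ × 3.71 m/s² × 520 m = 4.476×10^6 Pa = 44.76 bar
quartzite: 2630 kg/m³ × 3.71 m/s² × 8210 m = 8.011×10^7 Pa = 801.1 bar
Total = 81.49 + 35.73 + 12.47 + 44.76 + 801.1 = 975.52 bar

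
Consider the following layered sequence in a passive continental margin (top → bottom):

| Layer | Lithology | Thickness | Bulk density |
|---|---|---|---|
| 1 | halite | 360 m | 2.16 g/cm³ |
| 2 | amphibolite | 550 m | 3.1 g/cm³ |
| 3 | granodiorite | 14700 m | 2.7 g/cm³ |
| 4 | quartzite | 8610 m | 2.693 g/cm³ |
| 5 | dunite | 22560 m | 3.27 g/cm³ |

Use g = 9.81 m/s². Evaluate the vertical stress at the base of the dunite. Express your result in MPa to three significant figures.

1360 MPa

halite: 2160 kg/m³ × 9.81 m/s² × 360 m = 7.628×10^6 Pa = 7.628 MPa
amphibolite: 3100 kg/m³ × 9.81 m/s² × 550 m = 1.673×10^7 Pa = 16.73 MPa
granodiorite: 2700 kg/m³ × 9.81 m/s² × 14700 m = 3.894×10^8 Pa = 389.4 MPa
quartzite: 2693 kg/m³ × 9.81 m/s² × 8610 m = 2.275×10^8 Pa = 227.5 MPa
dunite: 3270 kg/m³ × 9.81 m/s² × 22560 m = 7.237×10^8 Pa = 723.7 MPa
Total = 7.628 + 16.73 + 389.4 + 227.5 + 723.7 = 1364.9 MPa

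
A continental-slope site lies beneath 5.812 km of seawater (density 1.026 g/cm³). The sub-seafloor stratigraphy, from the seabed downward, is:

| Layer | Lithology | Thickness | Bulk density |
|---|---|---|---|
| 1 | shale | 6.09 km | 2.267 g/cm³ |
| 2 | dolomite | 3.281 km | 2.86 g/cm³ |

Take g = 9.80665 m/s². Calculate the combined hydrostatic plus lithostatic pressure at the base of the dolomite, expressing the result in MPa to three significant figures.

286 MPa

seawater: 1026 kg/m³ × 9.80665 m/s² × 5812 m = 5.848×10^7 Pa = 58.48 MPa
shale: 2267 kg/m³ × 9.80665 m/s² × 6090 m = 1.354×10^8 Pa = 135.4 MPa
dolomite: 2860 kg/m³ × 9.80665 m/s² × 3281 m = 9.202×10^7 Pa = 92.02 MPa
Total = 58.48 + 135.4 + 92.02 = 285.89 MPa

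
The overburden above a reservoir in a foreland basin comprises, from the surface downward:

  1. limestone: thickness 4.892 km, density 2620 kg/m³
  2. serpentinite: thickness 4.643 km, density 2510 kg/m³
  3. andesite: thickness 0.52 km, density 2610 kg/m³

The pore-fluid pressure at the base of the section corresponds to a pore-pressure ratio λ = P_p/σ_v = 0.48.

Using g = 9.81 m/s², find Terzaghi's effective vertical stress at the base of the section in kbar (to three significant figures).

Overburden (lithostatic) stress σ_v:
limestone: 2620 kg/m³ × 9.81 m/s² × 4892 m = 1.257×10^8 Pa = 125.7 MPa
serpentinite: 2510 kg/m³ × 9.81 m/s² × 4643 m = 1.143×10^8 Pa = 114.3 MPa
andesite: 2610 kg/m³ × 9.81 m/s² × 520 m = 1.331×10^7 Pa = 13.31 MPa
Total = 125.7 + 114.3 + 13.31 = 253.37 MPa
Pore pressure P_p = λ·σ_v = 0.48 × 253.4 MPa = 121.6 MPa
Effective stress σ' = σ_v − P_p = 253.4 − 121.6 = 131.75 MPa = 1.3175 kbar

1.32 kbar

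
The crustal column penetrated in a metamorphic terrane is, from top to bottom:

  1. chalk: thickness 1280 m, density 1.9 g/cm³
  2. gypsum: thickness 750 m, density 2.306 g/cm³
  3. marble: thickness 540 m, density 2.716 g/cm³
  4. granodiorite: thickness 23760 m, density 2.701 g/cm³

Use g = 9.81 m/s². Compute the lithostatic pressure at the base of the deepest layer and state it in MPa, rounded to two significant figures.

680 MPa

chalk: 1900 kg/m³ × 9.81 m/s² × 1280 m = 2.386×10^7 Pa = 23.86 MPa
gypsum: 2306 kg/m³ × 9.81 m/s² × 750 m = 1.697×10^7 Pa = 16.97 MPa
marble: 2716 kg/m³ × 9.81 m/s² × 540 m = 1.439×10^7 Pa = 14.39 MPa
granodiorite: 2701 kg/m³ × 9.81 m/s² × 23760 m = 6.296×10^8 Pa = 629.6 MPa
Total = 23.86 + 16.97 + 14.39 + 629.6 = 684.78 MPa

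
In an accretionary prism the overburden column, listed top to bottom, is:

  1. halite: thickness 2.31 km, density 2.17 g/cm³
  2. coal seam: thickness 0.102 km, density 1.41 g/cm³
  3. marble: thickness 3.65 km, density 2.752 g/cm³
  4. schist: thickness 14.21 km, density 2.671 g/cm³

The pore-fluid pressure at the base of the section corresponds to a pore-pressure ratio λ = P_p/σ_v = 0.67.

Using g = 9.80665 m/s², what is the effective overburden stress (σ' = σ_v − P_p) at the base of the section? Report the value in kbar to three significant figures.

Overburden (lithostatic) stress σ_v:
halite: 2170 kg/m³ × 9.80665 m/s² × 2310 m = 4.916×10^7 Pa = 49.16 MPa
coal seam: 1410 kg/m³ × 9.80665 m/s² × 102 m = 1.410×10^6 Pa = 1.410 MPa
marble: 2752 kg/m³ × 9.80665 m/s² × 3650 m = 9.851×10^7 Pa = 98.51 MPa
schist: 2671 kg/m³ × 9.80665 m/s² × 14210 m = 3.722×10^8 Pa = 372.2 MPa
Total = 49.16 + 1.410 + 98.51 + 372.2 = 521.28 MPa
Pore pressure P_p = λ·σ_v = 0.67 × 521.3 MPa = 349.3 MPa
Effective stress σ' = σ_v − P_p = 521.3 − 349.3 = 172.02 MPa = 1.7202 kbar

1.72 kbar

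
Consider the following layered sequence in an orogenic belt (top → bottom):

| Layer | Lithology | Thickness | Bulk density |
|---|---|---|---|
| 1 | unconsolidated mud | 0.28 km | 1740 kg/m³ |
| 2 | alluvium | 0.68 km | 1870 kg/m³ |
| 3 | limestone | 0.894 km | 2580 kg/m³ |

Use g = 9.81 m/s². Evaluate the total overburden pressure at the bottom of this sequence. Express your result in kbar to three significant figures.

unconsolidated mud: 1740 kg/m³ × 9.81 m/s² × 280 m = 4.779×10^6 Pa = 0.04779 kbar
alluvium: 1870 kg/m³ × 9.81 m/s² × 680 m = 1.247×10^7 Pa = 0.1247 kbar
limestone: 2580 kg/m³ × 9.81 m/s² × 894 m = 2.263×10^7 Pa = 0.2263 kbar
Total = 0.04779 + 0.1247 + 0.2263 = 0.39881 kbar

0.399 kbar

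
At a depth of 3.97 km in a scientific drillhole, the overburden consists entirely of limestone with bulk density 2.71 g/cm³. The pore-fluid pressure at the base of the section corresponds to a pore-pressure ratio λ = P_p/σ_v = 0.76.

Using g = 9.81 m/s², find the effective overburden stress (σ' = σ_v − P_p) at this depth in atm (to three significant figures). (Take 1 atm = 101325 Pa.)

250 atm

Overburden (lithostatic) stress σ_v:
limestone: 2710 kg/m³ × 9.81 m/s² × 3970 m = 1.055×10^8 Pa = 105.5 MPa
Pore pressure P_p = λ·σ_v = 0.76 × 105.5 MPa = 80.21 MPa
Effective stress σ' = σ_v − P_p = 105.5 − 80.21 = 25.330 MPa = 249.99 atm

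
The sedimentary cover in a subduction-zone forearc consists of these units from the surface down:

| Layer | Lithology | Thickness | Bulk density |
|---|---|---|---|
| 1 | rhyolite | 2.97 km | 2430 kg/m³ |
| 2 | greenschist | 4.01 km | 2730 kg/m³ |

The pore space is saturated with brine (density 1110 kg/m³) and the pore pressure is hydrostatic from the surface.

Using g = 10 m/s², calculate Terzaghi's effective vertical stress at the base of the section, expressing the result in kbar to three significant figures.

1.04 kbar

Overburden (lithostatic) stress σ_v:
rhyolite: 2430 kg/m³ × 10 m/s² × 2970 m = 7.217×10^7 Pa = 72.17 MPa
greenschist: 2730 kg/m³ × 10 m/s² × 4010 m = 1.095×10^8 Pa = 109.5 MPa
Total = 72.17 + 109.5 = 181.64 MPa
Pore pressure P_p = 1110 kg/m³ × 10 m/s² × 6980 m = 7.748×10^7 Pa = 77.48 MPa
Effective stress σ' = σ_v − P_p = 181.6 − 77.48 = 104.17 MPa = 1.0417 kbar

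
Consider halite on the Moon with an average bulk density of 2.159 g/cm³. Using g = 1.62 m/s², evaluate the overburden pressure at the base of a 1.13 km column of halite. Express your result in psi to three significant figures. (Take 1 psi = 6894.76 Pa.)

573 psi

halite: 2159 kg/m³ × 1.62 m/s² × 1130 m = 3.952×10^6 Pa = 573.2 psi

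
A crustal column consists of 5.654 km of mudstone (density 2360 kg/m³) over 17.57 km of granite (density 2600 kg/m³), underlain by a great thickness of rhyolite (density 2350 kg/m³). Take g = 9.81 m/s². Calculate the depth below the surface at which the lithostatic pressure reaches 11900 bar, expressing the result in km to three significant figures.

Pressure at base of upper layers: 2360×9.81×5654 + 2600×9.81×17570 = 5.790×10^8 Pa = 5790 bar
Remaining pressure to be supplied by rhyolite: 1.190×10^9 − 5.790×10^8 = 6.110×10^8 Pa
Additional depth in rhyolite = 6.110×10^8 Pa / (2350 kg/m³ × 9.81 m/s²) = 26502 m
Total depth = 23224 m + 26502 m = 49726 m
= 49.726 km

49.7 km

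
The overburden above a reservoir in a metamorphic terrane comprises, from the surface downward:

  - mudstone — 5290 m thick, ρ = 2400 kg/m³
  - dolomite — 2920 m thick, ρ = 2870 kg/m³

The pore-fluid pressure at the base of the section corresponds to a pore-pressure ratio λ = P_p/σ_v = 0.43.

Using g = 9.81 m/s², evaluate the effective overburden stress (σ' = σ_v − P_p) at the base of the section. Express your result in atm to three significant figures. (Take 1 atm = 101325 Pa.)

Overburden (lithostatic) stress σ_v:
mudstone: 2400 kg/m³ × 9.81 m/s² × 5290 m = 1.245×10^8 Pa = 124.5 MPa
dolomite: 2870 kg/m³ × 9.81 m/s² × 2920 m = 8.221×10^7 Pa = 82.21 MPa
Total = 124.5 + 82.21 = 206.76 MPa
Pore pressure P_p = λ·σ_v = 0.43 × 206.8 MPa = 88.91 MPa
Effective stress σ' = σ_v − P_p = 206.8 − 88.91 = 117.85 MPa = 1163.1 atm

1160 atm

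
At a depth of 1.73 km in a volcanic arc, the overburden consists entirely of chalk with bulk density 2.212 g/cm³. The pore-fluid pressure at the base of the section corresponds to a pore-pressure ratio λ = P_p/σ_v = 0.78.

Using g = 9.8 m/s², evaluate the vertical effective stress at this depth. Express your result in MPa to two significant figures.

Overburden (lithostatic) stress σ_v:
chalk: 2212 kg/m³ × 9.8 m/s² × 1730 m = 3.750×10^7 Pa = 37.50 MPa
Pore pressure P_p = λ·σ_v = 0.78 × 37.50 MPa = 29.25 MPa
Effective stress σ' = σ_v − P_p = 37.50 − 29.25 = 8.2505 MPa

8.3 MPa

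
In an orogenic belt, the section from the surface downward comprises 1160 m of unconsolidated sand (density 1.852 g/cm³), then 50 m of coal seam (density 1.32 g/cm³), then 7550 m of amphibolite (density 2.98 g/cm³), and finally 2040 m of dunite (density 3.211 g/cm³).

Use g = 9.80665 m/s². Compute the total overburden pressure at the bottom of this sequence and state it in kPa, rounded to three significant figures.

307000 kPa

unconsolidated sand: 1852 kg/m³ × 9.80665 m/s² × 1160 m = 2.107×10^7 Pa = 21068 kPa
coal seam: 1320 kg/m³ × 9.80665 m/s² × 50 m = 6.472×10^5 Pa = 647.2 kPa
amphibolite: 2980 kg/m³ × 9.80665 m/s² × 7550 m = 2.206×10^8 Pa = 2.206×10^5 kPa
dunite: 3211 kg/m³ × 9.80665 m/s² × 2040 m = 6.424×10^7 Pa = 64238 kPa
Total = 21068 + 647.2 + 2.206×10^5 + 64238 = 3.0659×10^5 kPa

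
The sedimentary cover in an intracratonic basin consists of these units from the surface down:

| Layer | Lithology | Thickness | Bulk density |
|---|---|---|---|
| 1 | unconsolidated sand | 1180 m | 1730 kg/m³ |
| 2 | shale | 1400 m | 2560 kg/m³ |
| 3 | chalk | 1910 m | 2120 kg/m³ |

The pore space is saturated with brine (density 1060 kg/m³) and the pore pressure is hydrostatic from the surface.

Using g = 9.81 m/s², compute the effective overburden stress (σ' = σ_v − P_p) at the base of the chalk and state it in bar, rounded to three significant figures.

482 bar

Overburden (lithostatic) stress σ_v:
unconsolidated sand: 1730 kg/m³ × 9.81 m/s² × 1180 m = 2.003×10^7 Pa = 20.03 MPa
shale: 2560 kg/m³ × 9.81 m/s² × 1400 m = 3.516×10^7 Pa = 35.16 MPa
chalk: 2120 kg/m³ × 9.81 m/s² × 1910 m = 3.972×10^7 Pa = 39.72 MPa
Total = 20.03 + 35.16 + 39.72 = 94.908 MPa
Pore pressure P_p = 1060 kg/m³ × 9.81 m/s² × 4490 m = 4.669×10^7 Pa = 46.69 MPa
Effective stress σ' = σ_v − P_p = 94.91 − 46.69 = 48.218 MPa = 482.18 bar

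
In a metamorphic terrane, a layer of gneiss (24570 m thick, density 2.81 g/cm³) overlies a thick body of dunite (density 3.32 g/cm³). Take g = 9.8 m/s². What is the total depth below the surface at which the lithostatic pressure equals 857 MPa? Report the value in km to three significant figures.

Pressure at base of upper layers: 2810×9.8×24570 = 6.766×10^8 Pa = 676.6 MPa
Remaining pressure to be supplied by dunite: 8.570×10^8 − 6.766×10^8 = 1.804×10^8 Pa
Additional depth in dunite = 1.804×10^8 Pa / (3320 kg/m³ × 9.8 m/s²) = 5544.4 m
Total depth = 24570 m + 5544.4 m = 30114 m
= 30.114 km

30.1 km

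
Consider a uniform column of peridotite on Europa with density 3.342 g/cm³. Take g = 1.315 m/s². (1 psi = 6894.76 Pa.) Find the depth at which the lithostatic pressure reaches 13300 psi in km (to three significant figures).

20.9 km

h = P/(ρg) = 13300 psi / (3342 kg/m³ × 1.315 m/s²) = 9.170×10^7 Pa / 4394.7 Pa/m = 20866 m
= 20.866 km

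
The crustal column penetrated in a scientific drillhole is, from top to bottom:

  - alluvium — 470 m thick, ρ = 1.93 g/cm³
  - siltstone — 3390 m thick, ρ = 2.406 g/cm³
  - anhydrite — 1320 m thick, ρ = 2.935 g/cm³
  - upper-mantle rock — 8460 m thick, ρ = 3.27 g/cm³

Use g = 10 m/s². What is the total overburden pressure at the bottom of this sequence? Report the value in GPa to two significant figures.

0.41 GPa

alluvium: 1930 kg/m³ × 10 m/s² × 470 m = 9.071×10^6 Pa = 9.071×10^-3 GPa
siltstone: 2406 kg/m³ × 10 m/s² × 3390 m = 8.156×10^7 Pa = 0.08156 GPa
anhydrite: 2935 kg/m³ × 10 m/s² × 1320 m = 3.874×10^7 Pa = 0.03874 GPa
upper-mantle rock: 3270 kg/m³ × 10 m/s² × 8460 m = 2.766×10^8 Pa = 0.2766 GPa
Total = 9.071×10^-3 + 0.08156 + 0.03874 + 0.2766 = 0.40602 GPa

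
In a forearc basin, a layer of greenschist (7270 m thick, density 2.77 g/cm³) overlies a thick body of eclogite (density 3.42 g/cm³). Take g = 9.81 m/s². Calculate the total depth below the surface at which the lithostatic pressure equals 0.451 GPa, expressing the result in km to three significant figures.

14.8 km

Pressure at base of upper layers: 2770×9.81×7270 = 1.976×10^8 Pa = 0.1976 GPa
Remaining pressure to be supplied by eclogite: 4.510×10^8 − 1.976×10^8 = 2.534×10^8 Pa
Additional depth in eclogite = 2.534×10^8 Pa / (3420 kg/m³ × 9.81 m/s²) = 7554.3 m
Total depth = 7270 m + 7554.3 m = 14824 m
= 14.824 km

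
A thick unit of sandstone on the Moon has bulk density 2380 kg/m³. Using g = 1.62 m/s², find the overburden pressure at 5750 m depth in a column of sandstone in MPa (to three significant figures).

sandstone: 2380 kg/m³ × 1.62 m/s² × 5750 m = 2.217×10^7 Pa = 22.17 MPa

22.2 MPa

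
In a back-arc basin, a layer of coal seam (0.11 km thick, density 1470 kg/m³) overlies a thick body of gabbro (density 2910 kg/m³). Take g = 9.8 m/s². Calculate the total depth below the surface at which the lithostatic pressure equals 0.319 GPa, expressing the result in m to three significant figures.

11200 m

Pressure at base of upper layers: 1470×9.8×110 = 1.585×10^6 Pa = 1.585×10^-3 GPa
Remaining pressure to be supplied by gabbro: 3.190×10^8 − 1.585×10^6 = 3.174×10^8 Pa
Additional depth in gabbro = 3.174×10^8 Pa / (2910 kg/m³ × 9.8 m/s²) = 11130 m
Total depth = 110 m + 11130 m = 11240 m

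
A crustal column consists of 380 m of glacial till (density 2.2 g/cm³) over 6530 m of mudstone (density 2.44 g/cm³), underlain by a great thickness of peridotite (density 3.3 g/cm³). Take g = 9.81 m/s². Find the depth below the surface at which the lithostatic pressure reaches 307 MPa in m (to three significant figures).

Pressure at base of upper layers: 2200×9.81×380 + 2440×9.81×6530 = 1.645×10^8 Pa = 164.5 MPa
Remaining pressure to be supplied by peridotite: 3.070×10^8 − 1.645×10^8 = 1.425×10^8 Pa
Additional depth in peridotite = 1.425×10^8 Pa / (3300 kg/m³ × 9.81 m/s²) = 4401.6 m
Total depth = 6910 m + 4401.6 m = 11312 m

11300 m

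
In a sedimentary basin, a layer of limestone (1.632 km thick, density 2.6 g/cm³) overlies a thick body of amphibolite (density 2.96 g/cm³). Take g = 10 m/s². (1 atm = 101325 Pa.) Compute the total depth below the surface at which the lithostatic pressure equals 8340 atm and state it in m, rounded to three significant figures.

Pressure at base of upper layers: 2600×10×1632 = 4.243×10^7 Pa = 418.8 atm
Remaining pressure to be supplied by amphibolite: 8.451×10^8 − 4.243×10^7 = 8.026×10^8 Pa
Additional depth in amphibolite = 8.026×10^8 Pa / (2960 kg/m³ × 10 m/s²) = 27115 m
Total depth = 1632 m + 27115 m = 28747 m

28700 m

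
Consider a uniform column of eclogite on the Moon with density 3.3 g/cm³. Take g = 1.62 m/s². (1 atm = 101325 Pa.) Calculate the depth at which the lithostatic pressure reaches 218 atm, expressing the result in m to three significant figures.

4130 m

h = P/(ρg) = 218 atm / (3300 kg/m³ × 1.62 m/s²) = 2.209×10^7 Pa / 5346.0 Pa/m = 4131.8 m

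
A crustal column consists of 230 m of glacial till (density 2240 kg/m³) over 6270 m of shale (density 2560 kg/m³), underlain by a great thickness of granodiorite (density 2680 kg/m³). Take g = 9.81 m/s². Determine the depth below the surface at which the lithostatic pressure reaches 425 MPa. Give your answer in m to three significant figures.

Pressure at base of upper layers: 2240×9.81×230 + 2560×9.81×6270 = 1.625×10^8 Pa = 162.5 MPa
Remaining pressure to be supplied by granodiorite: 4.250×10^8 − 1.625×10^8 = 2.625×10^8 Pa
Additional depth in granodiorite = 2.625×10^8 Pa / (2680 kg/m³ × 9.81 m/s²) = 9983.9 m
Total depth = 6500 m + 9983.9 m = 16484 m

16500 m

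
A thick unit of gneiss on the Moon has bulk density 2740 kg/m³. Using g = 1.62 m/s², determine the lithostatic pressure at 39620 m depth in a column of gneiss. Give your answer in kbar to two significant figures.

gneiss: 2740 kg/m³ × 1.62 m/s² × 39620 m = 1.759×10^8 Pa = 1.759 kbar

1.8 kbar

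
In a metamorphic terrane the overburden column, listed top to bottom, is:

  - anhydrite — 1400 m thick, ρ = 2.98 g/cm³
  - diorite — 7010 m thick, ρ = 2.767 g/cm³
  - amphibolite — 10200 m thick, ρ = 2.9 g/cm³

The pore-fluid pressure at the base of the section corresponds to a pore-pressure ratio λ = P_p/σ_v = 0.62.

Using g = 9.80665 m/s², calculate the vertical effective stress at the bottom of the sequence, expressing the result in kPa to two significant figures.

Overburden (lithostatic) stress σ_v:
anhydrite: 2980 kg/m³ × 9.80665 m/s² × 1400 m = 4.091×10^7 Pa = 40.91 MPa
diorite: 2767 kg/m³ × 9.80665 m/s² × 7010 m = 1.902×10^8 Pa = 190.2 MPa
amphibolite: 2900 kg/m³ × 9.80665 m/s² × 10200 m = 2.901×10^8 Pa = 290.1 MPa
Total = 40.91 + 190.2 + 290.1 = 521.21 MPa
Pore pressure P_p = λ·σ_v = 0.62 × 521.2 MPa = 323.2 MPa
Effective stress σ' = σ_v − P_p = 521.2 − 323.2 = 198.06 MPa = 1.9806×10^5 kPa

200000 kPa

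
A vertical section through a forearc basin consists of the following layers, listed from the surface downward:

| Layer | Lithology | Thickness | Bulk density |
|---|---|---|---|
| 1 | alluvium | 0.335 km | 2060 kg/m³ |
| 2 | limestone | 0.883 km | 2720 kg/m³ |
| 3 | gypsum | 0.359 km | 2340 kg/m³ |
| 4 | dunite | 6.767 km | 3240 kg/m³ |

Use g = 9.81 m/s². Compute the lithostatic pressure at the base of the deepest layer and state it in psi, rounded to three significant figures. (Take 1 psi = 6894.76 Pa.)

36800 psi

alluvium: 2060 kg/m³ × 9.81 m/s² × 335 m = 6.770×10^6 Pa = 981.9 psi
limestone: 2720 kg/m³ × 9.81 m/s² × 883 m = 2.356×10^7 Pa = 3417 psi
gypsum: 2340 kg/m³ × 9.81 m/s² × 359 m = 8.241×10^6 Pa = 1195 psi
dunite: 3240 kg/m³ × 9.81 m/s² × 6767 m = 2.151×10^8 Pa = 31195 psi
Total = 981.9 + 3417 + 1195 + 31195 = 36790 psi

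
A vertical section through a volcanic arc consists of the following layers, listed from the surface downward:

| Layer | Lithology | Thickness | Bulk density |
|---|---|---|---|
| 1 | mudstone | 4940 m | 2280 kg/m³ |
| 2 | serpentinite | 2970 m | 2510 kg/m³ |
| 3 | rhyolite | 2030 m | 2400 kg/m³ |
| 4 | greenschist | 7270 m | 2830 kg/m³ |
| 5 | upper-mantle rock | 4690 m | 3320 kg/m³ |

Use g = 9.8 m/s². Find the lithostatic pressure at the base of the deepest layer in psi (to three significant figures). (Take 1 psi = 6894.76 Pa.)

84900 psi

mudstone: 2280 kg/m³ × 9.8 m/s² × 4940 m = 1.104×10^8 Pa = 16009 psi
serpentinite: 2510 kg/m³ × 9.8 m/s² × 2970 m = 7.306×10^7 Pa = 10596 psi
rhyolite: 2400 kg/m³ × 9.8 m/s² × 2030 m = 4.775×10^7 Pa = 6925 psi
greenschist: 2830 kg/m³ × 9.8 m/s² × 7270 m = 2.016×10^8 Pa = 29243 psi
upper-mantle rock: 3320 kg/m³ × 9.8 m/s² × 4690 m = 1.526×10^8 Pa = 22132 psi
Total = 16009 + 10596 + 6925 + 29243 + 22132 = 84905 psi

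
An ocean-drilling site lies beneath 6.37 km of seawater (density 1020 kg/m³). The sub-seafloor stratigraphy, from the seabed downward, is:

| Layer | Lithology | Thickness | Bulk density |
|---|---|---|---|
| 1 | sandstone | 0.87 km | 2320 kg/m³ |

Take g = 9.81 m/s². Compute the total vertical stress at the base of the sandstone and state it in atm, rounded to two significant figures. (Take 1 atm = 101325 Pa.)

820 atm

seawater: 1020 kg/m³ × 9.81 m/s² × 6370 m = 6.374×10^7 Pa = 629.1 atm
sandstone: 2320 kg/m³ × 9.81 m/s² × 870 m = 1.980×10^7 Pa = 195.4 atm
Total = 629.1 + 195.4 = 824.48 atm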